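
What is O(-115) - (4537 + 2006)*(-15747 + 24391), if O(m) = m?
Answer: -56557807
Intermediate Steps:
O(-115) - (4537 + 2006)*(-15747 + 24391) = -115 - (4537 + 2006)*(-15747 + 24391) = -115 - 6543*8644 = -115 - 1*56557692 = -115 - 56557692 = -56557807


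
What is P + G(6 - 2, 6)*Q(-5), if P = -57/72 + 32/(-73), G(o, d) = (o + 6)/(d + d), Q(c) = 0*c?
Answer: -2155/1752 ≈ -1.2300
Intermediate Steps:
Q(c) = 0
G(o, d) = (6 + o)/(2*d) (G(o, d) = (6 + o)/((2*d)) = (6 + o)*(1/(2*d)) = (6 + o)/(2*d))
P = -2155/1752 (P = -57*1/72 + 32*(-1/73) = -19/24 - 32/73 = -2155/1752 ≈ -1.2300)
P + G(6 - 2, 6)*Q(-5) = -2155/1752 + ((½)*(6 + (6 - 2))/6)*0 = -2155/1752 + ((½)*(⅙)*(6 + 4))*0 = -2155/1752 + ((½)*(⅙)*10)*0 = -2155/1752 + (⅚)*0 = -2155/1752 + 0 = -2155/1752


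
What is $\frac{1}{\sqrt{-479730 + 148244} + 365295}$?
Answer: $\frac{365295}{133440768511} - \frac{i \sqrt{331486}}{133440768511} \approx 2.7375 \cdot 10^{-6} - 4.3146 \cdot 10^{-9} i$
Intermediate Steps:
$\frac{1}{\sqrt{-479730 + 148244} + 365295} = \frac{1}{\sqrt{-331486} + 365295} = \frac{1}{i \sqrt{331486} + 365295} = \frac{1}{365295 + i \sqrt{331486}}$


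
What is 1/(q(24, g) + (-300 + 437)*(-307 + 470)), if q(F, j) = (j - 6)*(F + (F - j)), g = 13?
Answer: 1/22576 ≈ 4.4295e-5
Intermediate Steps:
q(F, j) = (-6 + j)*(-j + 2*F)
1/(q(24, g) + (-300 + 437)*(-307 + 470)) = 1/((-1*13**2 - 12*24 + 6*13 + 2*24*13) + (-300 + 437)*(-307 + 470)) = 1/((-1*169 - 288 + 78 + 624) + 137*163) = 1/((-169 - 288 + 78 + 624) + 22331) = 1/(245 + 22331) = 1/22576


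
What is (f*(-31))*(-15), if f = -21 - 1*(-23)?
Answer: 930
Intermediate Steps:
f = 2 (f = -21 + 23 = 2)
(f*(-31))*(-15) = (2*(-31))*(-15) = -62*(-15) = 930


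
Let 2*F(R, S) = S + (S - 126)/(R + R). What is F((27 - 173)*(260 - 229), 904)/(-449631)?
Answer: -194815/193812372 ≈ -0.0010052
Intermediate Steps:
F(R, S) = S/2 + (-126 + S)/(4*R) (F(R, S) = (S + (S - 126)/(R + R))/2 = (S + (-126 + S)/((2*R)))/2 = (S + (-126 + S)*(1/(2*R)))/2 = (S + (-126 + S)/(2*R))/2 = S/2 + (-126 + S)/(4*R))
F((27 - 173)*(260 - 229), 904)/(-449631) = ((-126 + 904 + 2*((27 - 173)*(260 - 229))*904)/(4*(((27 - 173)*(260 - 229)))))/(-449631) = ((-126 + 904 + 2*(-146*31)*904)/(4*((-146*31))))*(-1/449631) = ((¼)*(-126 + 904 + 2*(-4526)*904)/(-4526))*(-1/449631) = ((¼)*(-1/4526)*(-126 + 904 - 8183008))*(-1/449631) = ((¼)*(-1/4526)*(-8182230))*(-1/449631) = (4091115/9052)*(-1/449631) = -194815/193812372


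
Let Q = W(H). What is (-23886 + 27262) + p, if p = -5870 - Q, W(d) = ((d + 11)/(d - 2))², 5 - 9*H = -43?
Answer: -251801/100 ≈ -2518.0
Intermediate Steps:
H = 16/3 (H = 5/9 - ⅑*(-43) = 5/9 + 43/9 = 16/3 ≈ 5.3333)
W(d) = (11 + d)²/(-2 + d)² (W(d) = ((11 + d)/(-2 + d))² = (11 + d)²/(-2 + d)²)
Q = 2401/100 (Q = (11 + 16/3)²/(-2 + 16/3)² = (49/3)²/(10/3)² = (9/100)*(2401/9) = 2401/100 ≈ 24.010)
p = -589401/100 (p = -5870 - 1*2401/100 = -5870 - 2401/100 = -589401/100 ≈ -5894.0)
(-23886 + 27262) + p = (-23886 + 27262) - 589401/100 = 3376 - 589401/100 = -251801/100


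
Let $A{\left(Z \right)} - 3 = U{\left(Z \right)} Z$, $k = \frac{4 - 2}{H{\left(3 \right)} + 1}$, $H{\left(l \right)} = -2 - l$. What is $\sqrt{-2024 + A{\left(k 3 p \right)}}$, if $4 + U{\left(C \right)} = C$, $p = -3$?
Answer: $\frac{5 i \sqrt{323}}{2} \approx 44.93 i$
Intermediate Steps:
$k = - \frac{1}{2}$ ($k = \frac{4 - 2}{\left(-2 - 3\right) + 1} = \frac{2}{\left(-2 - 3\right) + 1} = \frac{2}{-5 + 1} = \frac{2}{-4} = 2 \left(- \frac{1}{4}\right) = - \frac{1}{2} \approx -0.5$)
$U{\left(C \right)} = -4 + C$
$A{\left(Z \right)} = 3 + Z \left(-4 + Z\right)$ ($A{\left(Z \right)} = 3 + \left(-4 + Z\right) Z = 3 + Z \left(-4 + Z\right)$)
$\sqrt{-2024 + A{\left(k 3 p \right)}} = \sqrt{-2024 + \left(3 + \left(- \frac{1}{2}\right) 3 \left(-3\right) \left(-4 + \left(- \frac{1}{2}\right) 3 \left(-3\right)\right)\right)} = \sqrt{-2024 + \left(3 + \left(- \frac{3}{2}\right) \left(-3\right) \left(-4 - - \frac{9}{2}\right)\right)} = \sqrt{-2024 + \left(3 + \frac{9 \left(-4 + \frac{9}{2}\right)}{2}\right)} = \sqrt{-2024 + \left(3 + \frac{9}{2} \cdot \frac{1}{2}\right)} = \sqrt{-2024 + \left(3 + \frac{9}{4}\right)} = \sqrt{-2024 + \frac{21}{4}} = \sqrt{- \frac{8075}{4}} = \frac{5 i \sqrt{323}}{2}$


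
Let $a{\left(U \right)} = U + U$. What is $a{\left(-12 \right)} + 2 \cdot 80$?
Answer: $136$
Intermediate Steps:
$a{\left(U \right)} = 2 U$
$a{\left(-12 \right)} + 2 \cdot 80 = 2 \left(-12\right) + 2 \cdot 80 = -24 + 160 = 136$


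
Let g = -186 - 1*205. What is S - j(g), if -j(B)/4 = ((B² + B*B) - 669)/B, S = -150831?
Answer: -60195293/391 ≈ -1.5395e+5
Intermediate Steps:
g = -391 (g = -186 - 205 = -391)
j(B) = -4*(-669 + 2*B²)/B (j(B) = -4*((B² + B*B) - 669)/B = -4*((B² + B²) - 669)/B = -4*(2*B² - 669)/B = -4*(-669 + 2*B²)/B)
S - j(g) = -150831 - (-8*(-391) + 2676/(-391)) = -150831 - (3128 + 2676*(-1/391)) = -150831 - (3128 - 2676/391) = -150831 - 1*1220372/391 = -150831 - 1220372/391 = -60195293/391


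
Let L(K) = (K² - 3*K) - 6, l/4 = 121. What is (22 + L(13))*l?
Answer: 70664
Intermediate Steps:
l = 484 (l = 4*121 = 484)
L(K) = -6 + K² - 3*K
(22 + L(13))*l = (22 + (-6 + 13² - 3*13))*484 = (22 + (-6 + 169 - 39))*484 = (22 + 124)*484 = 146*484 = 70664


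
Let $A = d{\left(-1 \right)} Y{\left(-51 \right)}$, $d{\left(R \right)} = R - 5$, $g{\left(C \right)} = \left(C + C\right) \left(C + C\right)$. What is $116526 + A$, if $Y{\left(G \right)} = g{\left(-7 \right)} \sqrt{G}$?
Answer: $116526 - 1176 i \sqrt{51} \approx 1.1653 \cdot 10^{5} - 8398.3 i$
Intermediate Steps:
$g{\left(C \right)} = 4 C^{2}$ ($g{\left(C \right)} = 2 C 2 C = 4 C^{2}$)
$d{\left(R \right)} = -5 + R$
$Y{\left(G \right)} = 196 \sqrt{G}$ ($Y{\left(G \right)} = 4 \left(-7\right)^{2} \sqrt{G} = 4 \cdot 49 \sqrt{G} = 196 \sqrt{G}$)
$A = - 1176 i \sqrt{51}$ ($A = \left(-5 - 1\right) 196 \sqrt{-51} = - 6 \cdot 196 i \sqrt{51} = - 1176 i \sqrt{51} \approx - 8398.3 i$)
$116526 + A = 116526 - 1176 i \sqrt{51}$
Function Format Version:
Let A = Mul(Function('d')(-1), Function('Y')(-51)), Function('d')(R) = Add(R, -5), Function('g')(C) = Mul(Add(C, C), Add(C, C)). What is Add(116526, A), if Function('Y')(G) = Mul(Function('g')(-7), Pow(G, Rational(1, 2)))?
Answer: Add(116526, Mul(-1176, I, Pow(51, Rational(1, 2)))) ≈ Add(1.1653e+5, Mul(-8398.3, I))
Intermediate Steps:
Function('g')(C) = Mul(4, Pow(C, 2)) (Function('g')(C) = Mul(Mul(2, C), Mul(2, C)) = Mul(4, Pow(C, 2)))
Function('d')(R) = Add(-5, R)
Function('Y')(G) = Mul(196, Pow(G, Rational(1, 2))) (Function('Y')(G) = Mul(Mul(4, Pow(-7, 2)), Pow(G, Rational(1, 2))) = Mul(Mul(4, 49), Pow(G, Rational(1, 2))) = Mul(196, Pow(G, Rational(1, 2))))
A = Mul(-1176, I, Pow(51, Rational(1, 2))) (A = Mul(Add(-5, -1), Mul(196, Pow(-51, Rational(1, 2)))) = Mul(-6, Mul(196, Mul(I, Pow(51, Rational(1, 2))))) = Mul(-6, Mul(196, I, Pow(51, Rational(1, 2)))) = Mul(-1176, I, Pow(51, Rational(1, 2))) ≈ Mul(-8398.3, I))
Add(116526, A) = Add(116526, Mul(-1176, I, Pow(51, Rational(1, 2))))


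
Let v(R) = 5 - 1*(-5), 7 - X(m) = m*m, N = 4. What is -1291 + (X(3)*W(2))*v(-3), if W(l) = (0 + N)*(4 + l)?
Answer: -1771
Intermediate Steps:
W(l) = 16 + 4*l (W(l) = (0 + 4)*(4 + l) = 4*(4 + l) = 16 + 4*l)
X(m) = 7 - m² (X(m) = 7 - m*m = 7 - m²)
v(R) = 10 (v(R) = 5 + 5 = 10)
-1291 + (X(3)*W(2))*v(-3) = -1291 + ((7 - 1*3²)*(16 + 4*2))*10 = -1291 + ((7 - 1*9)*(16 + 8))*10 = -1291 + ((7 - 9)*24)*10 = -1291 - 2*24*10 = -1291 - 48*10 = -1291 - 480 = -1771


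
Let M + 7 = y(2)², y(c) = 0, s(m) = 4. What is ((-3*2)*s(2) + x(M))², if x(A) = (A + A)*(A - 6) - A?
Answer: 27225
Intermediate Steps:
M = -7 (M = -7 + 0² = -7 + 0 = -7)
x(A) = -A + 2*A*(-6 + A) (x(A) = (2*A)*(-6 + A) - A = 2*A*(-6 + A) - A = -A + 2*A*(-6 + A))
((-3*2)*s(2) + x(M))² = (-3*2*4 - 7*(-13 + 2*(-7)))² = (-6*4 - 7*(-13 - 14))² = (-24 - 7*(-27))² = (-24 + 189)² = 165² = 27225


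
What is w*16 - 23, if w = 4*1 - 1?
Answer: 25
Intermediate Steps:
w = 3 (w = 4 - 1 = 3)
w*16 - 23 = 3*16 - 23 = 48 - 23 = 25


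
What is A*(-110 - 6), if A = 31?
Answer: -3596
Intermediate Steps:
A*(-110 - 6) = 31*(-110 - 6) = 31*(-116) = -3596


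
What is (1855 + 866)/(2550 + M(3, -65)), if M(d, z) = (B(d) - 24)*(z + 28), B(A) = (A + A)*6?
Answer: 907/702 ≈ 1.2920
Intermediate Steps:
B(A) = 12*A (B(A) = (2*A)*6 = 12*A)
M(d, z) = (-24 + 12*d)*(28 + z) (M(d, z) = (12*d - 24)*(z + 28) = (-24 + 12*d)*(28 + z))
(1855 + 866)/(2550 + M(3, -65)) = (1855 + 866)/(2550 + (-672 - 24*(-65) + 336*3 + 12*3*(-65))) = 2721/(2550 + (-672 + 1560 + 1008 - 2340)) = 2721/(2550 - 444) = 2721/2106 = 2721*(1/2106) = 907/702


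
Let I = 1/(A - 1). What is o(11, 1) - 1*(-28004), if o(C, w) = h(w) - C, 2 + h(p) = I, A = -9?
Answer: 279909/10 ≈ 27991.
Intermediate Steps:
I = -⅒ (I = 1/(-9 - 1) = 1/(-10) = -⅒ ≈ -0.10000)
h(p) = -21/10 (h(p) = -2 - ⅒ = -21/10)
o(C, w) = -21/10 - C
o(11, 1) - 1*(-28004) = (-21/10 - 1*11) - 1*(-28004) = (-21/10 - 11) + 28004 = -131/10 + 28004 = 279909/10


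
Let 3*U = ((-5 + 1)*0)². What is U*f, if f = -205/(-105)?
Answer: 0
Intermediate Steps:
f = 41/21 (f = -205*(-1/105) = 41/21 ≈ 1.9524)
U = 0 (U = ((-5 + 1)*0)²/3 = (-4*0)²/3 = (⅓)*0² = (⅓)*0 = 0)
U*f = 0*(41/21) = 0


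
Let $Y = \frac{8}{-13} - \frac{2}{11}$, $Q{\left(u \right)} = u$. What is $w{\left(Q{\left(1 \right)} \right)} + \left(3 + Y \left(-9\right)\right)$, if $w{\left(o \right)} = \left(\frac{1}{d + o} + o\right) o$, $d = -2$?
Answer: $\frac{1455}{143} \approx 10.175$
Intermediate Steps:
$Y = - \frac{114}{143}$ ($Y = 8 \left(- \frac{1}{13}\right) - \frac{2}{11} = - \frac{8}{13} - \frac{2}{11} = - \frac{114}{143} \approx -0.7972$)
$w{\left(o \right)} = o \left(o + \frac{1}{-2 + o}\right)$ ($w{\left(o \right)} = \left(\frac{1}{-2 + o} + o\right) o = \left(o + \frac{1}{-2 + o}\right) o = o \left(o + \frac{1}{-2 + o}\right)$)
$w{\left(Q{\left(1 \right)} \right)} + \left(3 + Y \left(-9\right)\right) = 1 \frac{1}{-2 + 1} \left(1 + 1^{2} - 2\right) + \left(3 - - \frac{1026}{143}\right) = 1 \frac{1}{-1} \left(1 + 1 - 2\right) + \left(3 + \frac{1026}{143}\right) = 1 \left(-1\right) 0 + \frac{1455}{143} = 0 + \frac{1455}{143} = \frac{1455}{143}$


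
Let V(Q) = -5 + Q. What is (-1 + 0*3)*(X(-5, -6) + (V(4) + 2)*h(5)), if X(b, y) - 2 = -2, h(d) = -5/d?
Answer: 1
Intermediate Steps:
X(b, y) = 0 (X(b, y) = 2 - 2 = 0)
(-1 + 0*3)*(X(-5, -6) + (V(4) + 2)*h(5)) = (-1 + 0*3)*(0 + ((-5 + 4) + 2)*(-5/5)) = (-1 + 0)*(0 + (-1 + 2)*(-5*⅕)) = -(0 + 1*(-1)) = -(0 - 1) = -1*(-1) = 1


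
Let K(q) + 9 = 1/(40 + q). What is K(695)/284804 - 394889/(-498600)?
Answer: 1377653130421/1739540111400 ≈ 0.79196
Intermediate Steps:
K(q) = -9 + 1/(40 + q)
K(695)/284804 - 394889/(-498600) = ((-359 - 9*695)/(40 + 695))/284804 - 394889/(-498600) = ((-359 - 6255)/735)*(1/284804) - 394889*(-1/498600) = ((1/735)*(-6614))*(1/284804) + 394889/498600 = -6614/735*1/284804 + 394889/498600 = -3307/104665470 + 394889/498600 = 1377653130421/1739540111400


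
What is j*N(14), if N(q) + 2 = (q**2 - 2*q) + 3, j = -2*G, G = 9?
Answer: -3042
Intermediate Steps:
j = -18 (j = -2*9 = -18)
N(q) = 1 + q**2 - 2*q (N(q) = -2 + ((q**2 - 2*q) + 3) = -2 + (3 + q**2 - 2*q) = 1 + q**2 - 2*q)
j*N(14) = -18*(1 + 14**2 - 2*14) = -18*(1 + 196 - 28) = -18*169 = -3042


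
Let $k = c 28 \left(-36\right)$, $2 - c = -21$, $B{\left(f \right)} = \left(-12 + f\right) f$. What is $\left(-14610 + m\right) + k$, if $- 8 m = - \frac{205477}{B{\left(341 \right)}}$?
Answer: $- \frac{33920363051}{897512} \approx -37794.0$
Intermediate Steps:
$B{\left(f \right)} = f \left(-12 + f\right)$
$c = 23$ ($c = 2 - -21 = 2 + 21 = 23$)
$m = \frac{205477}{897512}$ ($m = - \frac{\left(-205477\right) \frac{1}{341 \left(-12 + 341\right)}}{8} = - \frac{\left(-205477\right) \frac{1}{341 \cdot 329}}{8} = - \frac{\left(-205477\right) \frac{1}{112189}}{8} = \left(- \frac{1}{8}\right) \left(- \frac{205477}{112189}\right) = \frac{205477}{897512} \approx 0.22894$)
$k = -23184$ ($k = 23 \cdot 28 \left(-36\right) = 644 \left(-36\right) = -23184$)
$\left(-14610 + m\right) + k = \left(-14610 + \frac{205477}{897512}\right) - 23184 = - \frac{13112444843}{897512} - 23184 = - \frac{33920363051}{897512}$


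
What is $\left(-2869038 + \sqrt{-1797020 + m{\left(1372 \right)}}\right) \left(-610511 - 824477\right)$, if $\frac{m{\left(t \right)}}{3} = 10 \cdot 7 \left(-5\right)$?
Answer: $4117035101544 - 1434988 i \sqrt{1798070} \approx 4.117 \cdot 10^{12} - 1.9242 \cdot 10^{9} i$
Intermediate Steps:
$m{\left(t \right)} = -1050$ ($m{\left(t \right)} = 3 \cdot 10 \cdot 7 \left(-5\right) = 3 \cdot 70 \left(-5\right) = 3 \left(-350\right) = -1050$)
$\left(-2869038 + \sqrt{-1797020 + m{\left(1372 \right)}}\right) \left(-610511 - 824477\right) = \left(-2869038 + \sqrt{-1797020 - 1050}\right) \left(-610511 - 824477\right) = \left(-2869038 + \sqrt{-1798070}\right) \left(-1434988\right) = \left(-2869038 + i \sqrt{1798070}\right) \left(-1434988\right) = 4117035101544 - 1434988 i \sqrt{1798070}$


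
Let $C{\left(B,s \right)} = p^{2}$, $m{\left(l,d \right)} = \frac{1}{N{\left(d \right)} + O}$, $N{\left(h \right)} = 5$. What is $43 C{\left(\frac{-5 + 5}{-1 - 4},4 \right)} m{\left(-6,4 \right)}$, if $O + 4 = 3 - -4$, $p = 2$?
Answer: $\frac{43}{2} \approx 21.5$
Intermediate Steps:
$O = 3$ ($O = -4 + \left(3 - -4\right) = -4 + \left(3 + 4\right) = -4 + 7 = 3$)
$m{\left(l,d \right)} = \frac{1}{8}$ ($m{\left(l,d \right)} = \frac{1}{5 + 3} = \frac{1}{8}$)
$C{\left(B,s \right)} = 4$ ($C{\left(B,s \right)} = 2^{2} = 4$)
$43 C{\left(\frac{-5 + 5}{-1 - 4},4 \right)} m{\left(-6,4 \right)} = 43 \cdot 4 \cdot \frac{1}{8} = 172 \cdot \frac{1}{8} = \frac{43}{2}$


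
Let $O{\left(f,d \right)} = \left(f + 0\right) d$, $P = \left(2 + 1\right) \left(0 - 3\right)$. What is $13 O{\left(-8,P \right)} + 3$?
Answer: $939$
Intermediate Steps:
$P = -9$ ($P = 3 \left(-3\right) = -9$)
$O{\left(f,d \right)} = d f$ ($O{\left(f,d \right)} = f d = d f$)
$13 O{\left(-8,P \right)} + 3 = 13 \left(\left(-9\right) \left(-8\right)\right) + 3 = 13 \cdot 72 + 3 = 936 + 3 = 939$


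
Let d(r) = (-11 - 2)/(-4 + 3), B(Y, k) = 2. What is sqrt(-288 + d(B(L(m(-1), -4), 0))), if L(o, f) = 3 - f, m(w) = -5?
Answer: 5*I*sqrt(11) ≈ 16.583*I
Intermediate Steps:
d(r) = 13 (d(r) = -13/(-1) = -13*(-1) = 13)
sqrt(-288 + d(B(L(m(-1), -4), 0))) = sqrt(-288 + 13) = sqrt(-275) = 5*I*sqrt(11)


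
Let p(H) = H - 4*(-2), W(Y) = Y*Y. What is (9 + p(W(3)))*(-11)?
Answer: -286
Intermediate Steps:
W(Y) = Y**2
p(H) = 8 + H (p(H) = H + 8 = 8 + H)
(9 + p(W(3)))*(-11) = (9 + (8 + 3**2))*(-11) = (9 + (8 + 9))*(-11) = (9 + 17)*(-11) = 26*(-11) = -286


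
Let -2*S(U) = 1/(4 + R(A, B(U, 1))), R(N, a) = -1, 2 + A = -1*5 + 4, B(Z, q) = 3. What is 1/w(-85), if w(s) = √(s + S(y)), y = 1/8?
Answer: -I*√3066/511 ≈ -0.10836*I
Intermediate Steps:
A = -3 (A = -2 + (-1*5 + 4) = -2 + (-5 + 4) = -2 - 1 = -3)
y = ⅛ (y = 1*(⅛) = ⅛ ≈ 0.12500)
S(U) = -⅙ (S(U) = -1/(2*(4 - 1)) = -½/3 = -½*⅓ = -⅙)
w(s) = √(-⅙ + s) (w(s) = √(s - ⅙) = √(-⅙ + s))
1/w(-85) = 1/(√(-6 + 36*(-85))/6) = 1/(√(-6 - 3060)/6) = 1/(√(-3066)/6) = 1/((I*√3066)/6) = 1/(I*√3066/6) = -I*√3066/511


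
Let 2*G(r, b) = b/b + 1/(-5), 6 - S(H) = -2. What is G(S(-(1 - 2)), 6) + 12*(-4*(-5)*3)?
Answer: 3602/5 ≈ 720.40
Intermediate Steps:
S(H) = 8 (S(H) = 6 - 1*(-2) = 6 + 2 = 8)
G(r, b) = ⅖ (G(r, b) = (b/b + 1/(-5))/2 = (1 + 1*(-⅕))/2 = (1 - ⅕)/2 = (½)*(⅘) = ⅖)
G(S(-(1 - 2)), 6) + 12*(-4*(-5)*3) = ⅖ + 12*(-4*(-5)*3) = ⅖ + 12*(20*3) = ⅖ + 12*60 = ⅖ + 720 = 3602/5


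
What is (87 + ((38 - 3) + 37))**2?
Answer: 25281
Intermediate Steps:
(87 + ((38 - 3) + 37))**2 = (87 + (35 + 37))**2 = (87 + 72)**2 = 159**2 = 25281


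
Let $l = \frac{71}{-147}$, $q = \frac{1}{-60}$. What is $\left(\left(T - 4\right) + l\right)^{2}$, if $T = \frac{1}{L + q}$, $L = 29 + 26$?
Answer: $\frac{4688181978841}{235179412209} \approx 19.934$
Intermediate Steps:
$q = - \frac{1}{60} \approx -0.016667$
$L = 55$
$l = - \frac{71}{147}$ ($l = 71 \left(- \frac{1}{147}\right) = - \frac{71}{147} \approx -0.48299$)
$T = \frac{60}{3299}$ ($T = \frac{1}{55 - \frac{1}{60}} = \frac{1}{\frac{3299}{60}} = \frac{60}{3299} \approx 0.018187$)
$\left(\left(T - 4\right) + l\right)^{2} = \left(\left(\frac{60}{3299} - 4\right) - \frac{71}{147}\right)^{2} = \left(- \frac{13136}{3299} - \frac{71}{147}\right)^{2} = \left(- \frac{2165221}{484953}\right)^{2} = \frac{4688181978841}{235179412209}$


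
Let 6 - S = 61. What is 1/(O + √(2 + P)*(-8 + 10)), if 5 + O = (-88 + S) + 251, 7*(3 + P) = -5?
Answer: 721/74311 - 4*I*√21/74311 ≈ 0.0097025 - 0.00024667*I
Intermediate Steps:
S = -55 (S = 6 - 1*61 = 6 - 61 = -55)
P = -26/7 (P = -3 + (⅐)*(-5) = -3 - 5/7 = -26/7 ≈ -3.7143)
O = 103 (O = -5 + ((-88 - 55) + 251) = -5 + (-143 + 251) = -5 + 108 = 103)
1/(O + √(2 + P)*(-8 + 10)) = 1/(103 + √(2 - 26/7)*(-8 + 10)) = 1/(103 + √(-12/7)*2) = 1/(103 + (2*I*√21/7)*2) = 1/(103 + 4*I*√21/7)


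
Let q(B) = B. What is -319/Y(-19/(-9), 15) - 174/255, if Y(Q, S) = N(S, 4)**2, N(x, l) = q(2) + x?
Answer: -2581/1445 ≈ -1.7862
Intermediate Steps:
N(x, l) = 2 + x
Y(Q, S) = (2 + S)**2
-319/Y(-19/(-9), 15) - 174/255 = -319/(2 + 15)**2 - 174/255 = -319/(17**2) - 174*1/255 = -319/289 - 58/85 = -2581/1445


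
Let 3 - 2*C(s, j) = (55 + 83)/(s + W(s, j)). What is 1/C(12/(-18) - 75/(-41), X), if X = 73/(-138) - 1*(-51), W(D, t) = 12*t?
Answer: 3433358/4759635 ≈ 0.72135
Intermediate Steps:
X = 6965/138 (X = 73*(-1/138) + 51 = -73/138 + 51 = 6965/138 ≈ 50.471)
C(s, j) = 3/2 - 69/(s + 12*j) (C(s, j) = 3/2 - (55 + 83)/(2*(s + 12*j)) = 3/2 - 69/(s + 12*j))
1/C(12/(-18) - 75/(-41), X) = 1/(3*(-46 + (12/(-18) - 75/(-41)) + 12*(6965/138))/(2*((12/(-18) - 75/(-41)) + 12*(6965/138)))) = 1/(3*(-46 + (12*(-1/18) - 75*(-1/41)) + 13930/23)/(2*((12*(-1/18) - 75*(-1/41)) + 13930/23))) = 1/(3*(-46 + (-2/3 + 75/41) + 13930/23)/(2*((-2/3 + 75/41) + 13930/23))) = 1/(3*(-46 + 143/123 + 13930/23)/(2*(143/123 + 13930/23))) = 1/((3/2)*(1586545/2829)/(1716679/2829)) = 1/((3/2)*(2829/1716679)*(1586545/2829)) = 1/(4759635/3433358) = 3433358/4759635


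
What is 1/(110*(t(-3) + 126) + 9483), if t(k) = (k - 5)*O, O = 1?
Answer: 1/22463 ≈ 4.4518e-5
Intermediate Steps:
t(k) = -5 + k (t(k) = (k - 5)*1 = (-5 + k)*1 = -5 + k)
1/(110*(t(-3) + 126) + 9483) = 1/(110*((-5 - 3) + 126) + 9483) = 1/(110*(-8 + 126) + 9483) = 1/(110*118 + 9483) = 1/(12980 + 9483) = 1/22463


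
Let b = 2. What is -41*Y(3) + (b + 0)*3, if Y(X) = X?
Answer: -117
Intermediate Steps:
-41*Y(3) + (b + 0)*3 = -41*3 + (2 + 0)*3 = -123 + 2*3 = -123 + 6 = -117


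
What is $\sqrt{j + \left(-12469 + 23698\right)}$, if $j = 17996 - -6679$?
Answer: $8 \sqrt{561} \approx 189.48$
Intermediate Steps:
$j = 24675$ ($j = 17996 + 6679 = 24675$)
$\sqrt{j + \left(-12469 + 23698\right)} = \sqrt{24675 + \left(-12469 + 23698\right)} = \sqrt{24675 + 11229} = \sqrt{35904} = 8 \sqrt{561}$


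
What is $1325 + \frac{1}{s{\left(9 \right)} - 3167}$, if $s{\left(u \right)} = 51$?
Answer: $\frac{4128699}{3116} \approx 1325.0$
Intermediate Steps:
$1325 + \frac{1}{s{\left(9 \right)} - 3167} = 1325 + \frac{1}{51 - 3167} = 1325 + \frac{1}{-3116} = 1325 - \frac{1}{3116} = \frac{4128699}{3116}$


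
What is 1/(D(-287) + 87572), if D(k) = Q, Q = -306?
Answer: 1/87266 ≈ 1.1459e-5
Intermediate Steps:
D(k) = -306
1/(D(-287) + 87572) = 1/(-306 + 87572) = 1/87266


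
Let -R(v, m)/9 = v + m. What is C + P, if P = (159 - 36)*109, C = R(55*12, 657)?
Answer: 1554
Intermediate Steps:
R(v, m) = -9*m - 9*v (R(v, m) = -9*(v + m) = -9*(m + v) = -9*m - 9*v)
C = -11853 (C = -9*657 - 495*12 = -5913 - 9*660 = -5913 - 5940 = -11853)
P = 13407 (P = 123*109 = 13407)
C + P = -11853 + 13407 = 1554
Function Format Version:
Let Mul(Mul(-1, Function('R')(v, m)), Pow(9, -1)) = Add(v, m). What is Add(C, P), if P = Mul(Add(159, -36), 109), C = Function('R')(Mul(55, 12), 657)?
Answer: 1554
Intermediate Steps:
Function('R')(v, m) = Add(Mul(-9, m), Mul(-9, v)) (Function('R')(v, m) = Mul(-9, Add(v, m)) = Mul(-9, Add(m, v)) = Add(Mul(-9, m), Mul(-9, v)))
C = -11853 (C = Add(Mul(-9, 657), Mul(-9, Mul(55, 12))) = Add(-5913, Mul(-9, 660)) = Add(-5913, -5940) = -11853)
P = 13407 (P = Mul(123, 109) = 13407)
Add(C, P) = Add(-11853, 13407) = 1554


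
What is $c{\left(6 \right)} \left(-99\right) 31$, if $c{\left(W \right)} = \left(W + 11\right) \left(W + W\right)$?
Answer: $-626076$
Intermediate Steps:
$c{\left(W \right)} = 2 W \left(11 + W\right)$ ($c{\left(W \right)} = \left(11 + W\right) 2 W = 2 W \left(11 + W\right)$)
$c{\left(6 \right)} \left(-99\right) 31 = 2 \cdot 6 \left(11 + 6\right) \left(-99\right) 31 = 2 \cdot 6 \cdot 17 \left(-99\right) 31 = 204 \left(-99\right) 31 = \left(-20196\right) 31 = -626076$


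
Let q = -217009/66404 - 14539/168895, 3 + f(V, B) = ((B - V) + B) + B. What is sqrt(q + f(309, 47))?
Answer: 3*I*sqrt(3604665845826203545)/431357830 ≈ 13.204*I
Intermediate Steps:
f(V, B) = -3 - V + 3*B (f(V, B) = -3 + (((B - V) + B) + B) = -3 + ((-V + 2*B) + B) = -3 + (-V + 3*B) = -3 - V + 3*B)
q = -2893629447/862715660 (q = -217009*1/66404 - 14539*1/168895 = -16693/5108 - 14539/168895 = -2893629447/862715660 ≈ -3.3541)
sqrt(q + f(309, 47)) = sqrt(-2893629447/862715660 + (-3 - 1*309 + 3*47)) = sqrt(-2893629447/862715660 + (-3 - 309 + 141)) = sqrt(-2893629447/862715660 - 171) = sqrt(-150418007307/862715660) = 3*I*sqrt(3604665845826203545)/431357830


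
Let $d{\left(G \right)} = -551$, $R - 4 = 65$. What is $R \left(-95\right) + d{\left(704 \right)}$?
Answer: $-7106$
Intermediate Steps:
$R = 69$ ($R = 4 + 65 = 69$)
$R \left(-95\right) + d{\left(704 \right)} = 69 \left(-95\right) - 551 = -6555 - 551 = -7106$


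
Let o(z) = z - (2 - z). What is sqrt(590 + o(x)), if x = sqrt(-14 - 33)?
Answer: sqrt(588 + 2*I*sqrt(47)) ≈ 24.25 + 0.2827*I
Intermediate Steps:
x = I*sqrt(47) (x = sqrt(-47) = I*sqrt(47) ≈ 6.8557*I)
o(z) = -2 + 2*z (o(z) = z + (-2 + z) = -2 + 2*z)
sqrt(590 + o(x)) = sqrt(590 + (-2 + 2*(I*sqrt(47)))) = sqrt(590 + (-2 + 2*I*sqrt(47))) = sqrt(588 + 2*I*sqrt(47))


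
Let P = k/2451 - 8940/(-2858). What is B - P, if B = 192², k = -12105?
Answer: 43040575977/1167493 ≈ 36866.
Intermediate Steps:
B = 36864
P = -2114025/1167493 (P = -12105/2451 - 8940/(-2858) = -12105*1/2451 - 8940*(-1/2858) = -4035/817 + 4470/1429 = -2114025/1167493 ≈ -1.8107)
B - P = 36864 - 1*(-2114025/1167493) = 36864 + 2114025/1167493 = 43040575977/1167493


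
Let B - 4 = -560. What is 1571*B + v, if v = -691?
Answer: -874167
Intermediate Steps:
B = -556 (B = 4 - 560 = -556)
1571*B + v = 1571*(-556) - 691 = -873476 - 691 = -874167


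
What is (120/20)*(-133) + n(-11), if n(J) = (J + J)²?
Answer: -314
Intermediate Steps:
n(J) = 4*J² (n(J) = (2*J)² = 4*J²)
(120/20)*(-133) + n(-11) = (120/20)*(-133) + 4*(-11)² = (120*(1/20))*(-133) + 4*121 = 6*(-133) + 484 = -798 + 484 = -314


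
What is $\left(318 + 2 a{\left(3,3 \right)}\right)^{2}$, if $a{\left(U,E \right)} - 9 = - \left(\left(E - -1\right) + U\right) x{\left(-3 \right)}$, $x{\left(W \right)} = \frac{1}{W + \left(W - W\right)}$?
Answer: $\frac{1044484}{9} \approx 1.1605 \cdot 10^{5}$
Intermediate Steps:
$x{\left(W \right)} = \frac{1}{W}$ ($x{\left(W \right)} = \frac{1}{W + 0} = \frac{1}{W}$)
$a{\left(U,E \right)} = \frac{28}{3} + \frac{E}{3} + \frac{U}{3}$ ($a{\left(U,E \right)} = 9 - \frac{\left(E - -1\right) + U}{-3} = 9 - \left(\left(E + 1\right) + U\right) \left(- \frac{1}{3}\right) = 9 - \left(\left(1 + E\right) + U\right) \left(- \frac{1}{3}\right) = 9 - \left(1 + E + U\right) \left(- \frac{1}{3}\right) = 9 - \left(- \frac{1}{3} - \frac{E}{3} - \frac{U}{3}\right) = 9 + \left(\frac{1}{3} + \frac{E}{3} + \frac{U}{3}\right) = \frac{28}{3} + \frac{E}{3} + \frac{U}{3}$)
$\left(318 + 2 a{\left(3,3 \right)}\right)^{2} = \left(318 + 2 \left(\frac{28}{3} + \frac{1}{3} \cdot 3 + \frac{1}{3} \cdot 3\right)\right)^{2} = \left(318 + 2 \left(\frac{28}{3} + 1 + 1\right)\right)^{2} = \left(318 + 2 \cdot \frac{34}{3}\right)^{2} = \left(318 + \frac{68}{3}\right)^{2} = \left(\frac{1022}{3}\right)^{2} = \frac{1044484}{9}$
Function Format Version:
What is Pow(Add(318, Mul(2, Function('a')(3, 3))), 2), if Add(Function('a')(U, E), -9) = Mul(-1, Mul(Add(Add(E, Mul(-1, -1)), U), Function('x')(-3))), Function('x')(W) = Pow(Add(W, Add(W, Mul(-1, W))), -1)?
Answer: Rational(1044484, 9) ≈ 1.1605e+5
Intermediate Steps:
Function('x')(W) = Pow(W, -1) (Function('x')(W) = Pow(Add(W, 0), -1) = Pow(W, -1))
Function('a')(U, E) = Add(Rational(28, 3), Mul(Rational(1, 3), E), Mul(Rational(1, 3), U)) (Function('a')(U, E) = Add(9, Mul(-1, Mul(Add(Add(E, Mul(-1, -1)), U), Pow(-3, -1)))) = Add(9, Mul(-1, Mul(Add(Add(E, 1), U), Rational(-1, 3)))) = Add(9, Mul(-1, Mul(Add(Add(1, E), U), Rational(-1, 3)))) = Add(9, Mul(-1, Mul(Add(1, E, U), Rational(-1, 3)))) = Add(9, Mul(-1, Add(Rational(-1, 3), Mul(Rational(-1, 3), E), Mul(Rational(-1, 3), U)))) = Add(9, Add(Rational(1, 3), Mul(Rational(1, 3), E), Mul(Rational(1, 3), U))) = Add(Rational(28, 3), Mul(Rational(1, 3), E), Mul(Rational(1, 3), U)))
Pow(Add(318, Mul(2, Function('a')(3, 3))), 2) = Pow(Add(318, Mul(2, Add(Rational(28, 3), Mul(Rational(1, 3), 3), Mul(Rational(1, 3), 3)))), 2) = Pow(Add(318, Mul(2, Add(Rational(28, 3), 1, 1))), 2) = Pow(Add(318, Mul(2, Rational(34, 3))), 2) = Pow(Add(318, Rational(68, 3)), 2) = Pow(Rational(1022, 3), 2) = Rational(1044484, 9)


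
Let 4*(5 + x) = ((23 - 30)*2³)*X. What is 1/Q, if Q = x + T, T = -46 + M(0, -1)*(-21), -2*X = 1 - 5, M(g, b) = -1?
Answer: -1/58 ≈ -0.017241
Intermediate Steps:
X = 2 (X = -(1 - 5)/2 = -½*(-4) = 2)
x = -33 (x = -5 + (((23 - 30)*2³)*2)/4 = -5 + (-7*8*2)/4 = -5 + (-56*2)/4 = -5 + (¼)*(-112) = -5 - 28 = -33)
T = -25 (T = -46 - 1*(-21) = -46 + 21 = -25)
Q = -58 (Q = -33 - 25 = -58)
1/Q = 1/(-58) = -1/58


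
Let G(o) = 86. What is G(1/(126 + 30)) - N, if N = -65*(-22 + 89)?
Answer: 4441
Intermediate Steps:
N = -4355 (N = -65*67 = -4355)
G(1/(126 + 30)) - N = 86 - 1*(-4355) = 86 + 4355 = 4441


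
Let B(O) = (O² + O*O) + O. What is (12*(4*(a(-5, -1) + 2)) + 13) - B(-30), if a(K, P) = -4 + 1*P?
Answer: -1901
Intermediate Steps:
B(O) = O + 2*O² (B(O) = (O² + O²) + O = 2*O² + O = O + 2*O²)
a(K, P) = -4 + P
(12*(4*(a(-5, -1) + 2)) + 13) - B(-30) = (12*(4*((-4 - 1) + 2)) + 13) - (-30)*(1 + 2*(-30)) = (12*(4*(-5 + 2)) + 13) - (-30)*(1 - 60) = (12*(4*(-3)) + 13) - (-30)*(-59) = (12*(-12) + 13) - 1*1770 = (-144 + 13) - 1770 = -131 - 1770 = -1901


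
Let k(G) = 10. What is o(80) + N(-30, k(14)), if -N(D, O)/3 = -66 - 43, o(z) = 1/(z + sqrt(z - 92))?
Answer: 524201/1603 - I*sqrt(3)/3206 ≈ 327.01 - 0.00054025*I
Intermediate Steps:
o(z) = 1/(z + sqrt(-92 + z))
N(D, O) = 327 (N(D, O) = -3*(-66 - 43) = -3*(-109) = 327)
o(80) + N(-30, k(14)) = 1/(80 + sqrt(-92 + 80)) + 327 = 1/(80 + sqrt(-12)) + 327 = 1/(80 + 2*I*sqrt(3)) + 327 = 327 + 1/(80 + 2*I*sqrt(3))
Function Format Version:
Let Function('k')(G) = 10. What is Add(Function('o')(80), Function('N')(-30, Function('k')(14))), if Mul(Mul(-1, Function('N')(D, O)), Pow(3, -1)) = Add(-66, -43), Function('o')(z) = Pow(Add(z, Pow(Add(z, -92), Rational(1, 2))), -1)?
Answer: Add(Rational(524201, 1603), Mul(Rational(-1, 3206), I, Pow(3, Rational(1, 2)))) ≈ Add(327.01, Mul(-0.00054025, I))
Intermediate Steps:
Function('o')(z) = Pow(Add(z, Pow(Add(-92, z), Rational(1, 2))), -1)
Function('N')(D, O) = 327 (Function('N')(D, O) = Mul(-3, Add(-66, -43)) = Mul(-3, -109) = 327)
Add(Function('o')(80), Function('N')(-30, Function('k')(14))) = Add(Pow(Add(80, Pow(Add(-92, 80), Rational(1, 2))), -1), 327) = Add(Pow(Add(80, Pow(-12, Rational(1, 2))), -1), 327) = Add(Pow(Add(80, Mul(2, I, Pow(3, Rational(1, 2)))), -1), 327) = Add(327, Pow(Add(80, Mul(2, I, Pow(3, Rational(1, 2)))), -1))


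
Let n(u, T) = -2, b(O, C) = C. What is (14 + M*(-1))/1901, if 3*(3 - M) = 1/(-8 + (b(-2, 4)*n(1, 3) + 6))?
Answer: 329/57030 ≈ 0.0057689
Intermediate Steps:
M = 91/30 (M = 3 - 1/(3*(-8 + (4*(-2) + 6))) = 3 - 1/(3*(-8 + (-8 + 6))) = 3 - 1/(3*(-8 - 2)) = 3 - ⅓/(-10) = 3 - ⅓*(-⅒) = 3 + 1/30 = 91/30 ≈ 3.0333)
(14 + M*(-1))/1901 = (14 + (91/30)*(-1))/1901 = (14 - 91/30)*(1/1901) = (329/30)*(1/1901) = 329/57030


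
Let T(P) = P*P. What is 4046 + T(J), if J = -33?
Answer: 5135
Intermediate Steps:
T(P) = P²
4046 + T(J) = 4046 + (-33)² = 4046 + 1089 = 5135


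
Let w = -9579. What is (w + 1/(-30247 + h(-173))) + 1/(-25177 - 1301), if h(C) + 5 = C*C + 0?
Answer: -81923408927/8552394 ≈ -9579.0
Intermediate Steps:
h(C) = -5 + C² (h(C) = -5 + (C*C + 0) = -5 + (C² + 0) = -5 + C²)
(w + 1/(-30247 + h(-173))) + 1/(-25177 - 1301) = (-9579 + 1/(-30247 + (-5 + (-173)²))) + 1/(-25177 - 1301) = (-9579 + 1/(-30247 + (-5 + 29929))) + 1/(-26478) = (-9579 + 1/(-30247 + 29924)) - 1/26478 = (-9579 + 1/(-323)) - 1/26478 = (-9579 - 1/323) - 1/26478 = -3094018/323 - 1/26478 = -81923408927/8552394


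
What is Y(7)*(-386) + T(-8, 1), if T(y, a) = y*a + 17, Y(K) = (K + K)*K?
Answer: -37819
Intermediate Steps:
Y(K) = 2*K² (Y(K) = (2*K)*K = 2*K²)
T(y, a) = 17 + a*y (T(y, a) = a*y + 17 = 17 + a*y)
Y(7)*(-386) + T(-8, 1) = (2*7²)*(-386) + (17 + 1*(-8)) = (2*49)*(-386) + (17 - 8) = 98*(-386) + 9 = -37828 + 9 = -37819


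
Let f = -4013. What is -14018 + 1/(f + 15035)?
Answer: -154506395/11022 ≈ -14018.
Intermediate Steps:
-14018 + 1/(f + 15035) = -14018 + 1/(-4013 + 15035) = -14018 + 1/11022 = -154506395/11022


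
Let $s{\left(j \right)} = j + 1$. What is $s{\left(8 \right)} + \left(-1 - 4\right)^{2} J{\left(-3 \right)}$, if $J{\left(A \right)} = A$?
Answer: $-66$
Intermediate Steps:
$s{\left(j \right)} = 1 + j$
$s{\left(8 \right)} + \left(-1 - 4\right)^{2} J{\left(-3 \right)} = \left(1 + 8\right) + \left(-1 - 4\right)^{2} \left(-3\right) = 9 + \left(-5\right)^{2} \left(-3\right) = 9 + 25 \left(-3\right) = 9 - 75 = -66$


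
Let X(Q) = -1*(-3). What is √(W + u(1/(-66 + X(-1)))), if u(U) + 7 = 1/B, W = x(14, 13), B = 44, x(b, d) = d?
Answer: √2915/22 ≈ 2.4541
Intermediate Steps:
X(Q) = 3
W = 13
u(U) = -307/44 (u(U) = -7 + 1/44 = -307/44)
√(W + u(1/(-66 + X(-1)))) = √(13 - 307/44) = √(265/44) = √2915/22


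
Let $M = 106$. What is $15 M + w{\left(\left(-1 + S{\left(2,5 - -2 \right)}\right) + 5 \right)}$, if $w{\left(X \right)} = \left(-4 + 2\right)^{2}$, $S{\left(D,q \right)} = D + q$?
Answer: $1594$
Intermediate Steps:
$w{\left(X \right)} = 4$ ($w{\left(X \right)} = \left(-2\right)^{2} = 4$)
$15 M + w{\left(\left(-1 + S{\left(2,5 - -2 \right)}\right) + 5 \right)} = 15 \cdot 106 + 4 = 1590 + 4 = 1594$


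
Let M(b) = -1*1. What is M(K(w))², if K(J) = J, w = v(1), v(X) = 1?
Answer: 1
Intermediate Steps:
w = 1
M(b) = -1
M(K(w))² = (-1)² = 1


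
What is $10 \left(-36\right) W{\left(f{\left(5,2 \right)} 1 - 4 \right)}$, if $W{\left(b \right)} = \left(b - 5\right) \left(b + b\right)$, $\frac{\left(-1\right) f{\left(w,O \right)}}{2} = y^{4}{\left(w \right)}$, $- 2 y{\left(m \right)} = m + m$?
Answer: $-1136725920$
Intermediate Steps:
$y{\left(m \right)} = - m$ ($y{\left(m \right)} = - \frac{m + m}{2} = - \frac{2 m}{2} = - m$)
$f{\left(w,O \right)} = - 2 w^{4}$ ($f{\left(w,O \right)} = - 2 \left(- w\right)^{4} = - 2 w^{4}$)
$W{\left(b \right)} = 2 b \left(-5 + b\right)$ ($W{\left(b \right)} = \left(-5 + b\right) 2 b = 2 b \left(-5 + b\right)$)
$10 \left(-36\right) W{\left(f{\left(5,2 \right)} 1 - 4 \right)} = 10 \left(-36\right) 2 \left(- 2 \cdot 5^{4} \cdot 1 - 4\right) \left(-5 + \left(- 2 \cdot 5^{4} \cdot 1 - 4\right)\right) = - 360 \cdot 2 \left(\left(-2\right) 625 \cdot 1 - 4\right) \left(-5 + \left(\left(-2\right) 625 \cdot 1 - 4\right)\right) = - 360 \cdot 2 \left(\left(-1250\right) 1 - 4\right) \left(-5 - 1254\right) = - 360 \cdot 2 \left(-1250 - 4\right) \left(-5 - 1254\right) = - 360 \cdot 2 \left(-1254\right) \left(-5 - 1254\right) = - 360 \cdot 2 \left(-1254\right) \left(-1259\right) = \left(-360\right) 3157572 = -1136725920$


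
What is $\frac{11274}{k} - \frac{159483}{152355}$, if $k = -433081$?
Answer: $- \frac{23595569131}{21994018585} \approx -1.0728$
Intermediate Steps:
$\frac{11274}{k} - \frac{159483}{152355} = \frac{11274}{-433081} - \frac{159483}{152355} = 11274 \left(- \frac{1}{433081}\right) - \frac{53161}{50785} = - \frac{11274}{433081} - \frac{53161}{50785} = - \frac{23595569131}{21994018585}$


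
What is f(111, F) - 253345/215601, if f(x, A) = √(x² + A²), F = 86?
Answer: -253345/215601 + √19717 ≈ 139.24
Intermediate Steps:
f(x, A) = √(A² + x²)
f(111, F) - 253345/215601 = √(86² + 111²) - 253345/215601 = √(7396 + 12321) - 253345*1/215601 = √19717 - 253345/215601 = -253345/215601 + √19717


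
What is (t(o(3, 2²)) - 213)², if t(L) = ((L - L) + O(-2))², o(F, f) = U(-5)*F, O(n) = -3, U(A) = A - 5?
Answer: 41616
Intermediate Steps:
U(A) = -5 + A
o(F, f) = -10*F (o(F, f) = (-5 - 5)*F = -10*F)
t(L) = 9 (t(L) = ((L - L) - 3)² = (0 - 3)² = (-3)² = 9)
(t(o(3, 2²)) - 213)² = (9 - 213)² = (-204)² = 41616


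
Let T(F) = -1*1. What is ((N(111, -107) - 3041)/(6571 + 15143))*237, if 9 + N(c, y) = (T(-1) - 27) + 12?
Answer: -17301/517 ≈ -33.464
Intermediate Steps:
T(F) = -1
N(c, y) = -25 (N(c, y) = -9 + ((-1 - 27) + 12) = -9 + (-28 + 12) = -9 - 16 = -25)
((N(111, -107) - 3041)/(6571 + 15143))*237 = ((-25 - 3041)/(6571 + 15143))*237 = -3066/21714*237 = -3066*1/21714*237 = -73/517*237 = -17301/517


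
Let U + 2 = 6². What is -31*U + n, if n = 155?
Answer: -899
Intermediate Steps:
U = 34 (U = -2 + 6² = -2 + 36 = 34)
-31*U + n = -31*34 + 155 = -1054 + 155 = -899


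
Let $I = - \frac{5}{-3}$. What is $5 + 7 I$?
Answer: $\frac{50}{3} \approx 16.667$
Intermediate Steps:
$I = \frac{5}{3}$ ($I = \left(-5\right) \left(- \frac{1}{3}\right) = \frac{5}{3} \approx 1.6667$)
$5 + 7 I = 5 + 7 \cdot \frac{5}{3} = 5 + \frac{35}{3} = \frac{50}{3}$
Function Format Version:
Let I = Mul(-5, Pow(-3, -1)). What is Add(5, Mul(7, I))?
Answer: Rational(50, 3) ≈ 16.667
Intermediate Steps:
I = Rational(5, 3) (I = Mul(-5, Rational(-1, 3)) = Rational(5, 3) ≈ 1.6667)
Add(5, Mul(7, I)) = Add(5, Mul(7, Rational(5, 3))) = Add(5, Rational(35, 3)) = Rational(50, 3)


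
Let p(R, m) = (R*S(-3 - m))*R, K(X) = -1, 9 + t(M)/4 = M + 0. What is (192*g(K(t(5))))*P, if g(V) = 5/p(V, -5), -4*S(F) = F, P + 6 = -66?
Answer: 138240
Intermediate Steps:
P = -72 (P = -6 - 66 = -72)
t(M) = -36 + 4*M (t(M) = -36 + 4*(M + 0) = -36 + 4*M)
S(F) = -F/4
p(R, m) = R**2*(3/4 + m/4) (p(R, m) = (R*(-(-3 - m)/4))*R = (R*(3/4 + m/4))*R = R**2*(3/4 + m/4))
g(V) = -10/V**2 (g(V) = 5/((V**2*(3 - 5)/4)) = 5/(((1/4)*V**2*(-2))) = 5/((-V**2/2)) = 5*(-2/V**2) = -10/V**2)
(192*g(K(t(5))))*P = (192*(-10/(-1)**2))*(-72) = (192*(-10*1))*(-72) = (192*(-10))*(-72) = -1920*(-72) = 138240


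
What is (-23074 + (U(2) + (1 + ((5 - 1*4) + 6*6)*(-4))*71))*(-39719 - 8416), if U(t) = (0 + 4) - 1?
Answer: 1612907580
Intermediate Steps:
U(t) = 3 (U(t) = 4 - 1 = 3)
(-23074 + (U(2) + (1 + ((5 - 1*4) + 6*6)*(-4))*71))*(-39719 - 8416) = (-23074 + (3 + (1 + ((5 - 1*4) + 6*6)*(-4))*71))*(-39719 - 8416) = (-23074 + (3 + (1 + ((5 - 4) + 36)*(-4))*71))*(-48135) = (-23074 + (3 + (1 + (1 + 36)*(-4))*71))*(-48135) = (-23074 + (3 + (1 + 37*(-4))*71))*(-48135) = (-23074 + (3 + (1 - 148)*71))*(-48135) = (-23074 + (3 - 147*71))*(-48135) = (-23074 + (3 - 10437))*(-48135) = (-23074 - 10434)*(-48135) = -33508*(-48135) = 1612907580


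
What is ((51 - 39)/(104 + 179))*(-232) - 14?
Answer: -6746/283 ≈ -23.837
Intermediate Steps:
((51 - 39)/(104 + 179))*(-232) - 14 = (12/283)*(-232) - 14 = -2784/283 - 14 = -6746/283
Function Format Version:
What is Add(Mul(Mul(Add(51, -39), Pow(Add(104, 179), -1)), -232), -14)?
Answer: Rational(-6746, 283) ≈ -23.837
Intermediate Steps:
Add(Mul(Mul(Add(51, -39), Pow(Add(104, 179), -1)), -232), -14) = Add(Mul(Mul(12, Pow(283, -1)), -232), -14) = Add(Mul(Mul(12, Rational(1, 283)), -232), -14) = Add(Mul(Rational(12, 283), -232), -14) = Add(Rational(-2784, 283), -14) = Rational(-6746, 283)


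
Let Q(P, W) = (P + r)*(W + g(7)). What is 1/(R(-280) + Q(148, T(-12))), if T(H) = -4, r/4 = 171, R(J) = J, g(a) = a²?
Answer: 1/37160 ≈ 2.6911e-5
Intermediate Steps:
r = 684 (r = 4*171 = 684)
Q(P, W) = (49 + W)*(684 + P) (Q(P, W) = (P + 684)*(W + 7²) = (684 + P)*(W + 49) = (684 + P)*(49 + W) = (49 + W)*(684 + P))
1/(R(-280) + Q(148, T(-12))) = 1/(-280 + (33516 + 49*148 + 684*(-4) + 148*(-4))) = 1/(-280 + (33516 + 7252 - 2736 - 592)) = 1/(-280 + 37440) = 1/37160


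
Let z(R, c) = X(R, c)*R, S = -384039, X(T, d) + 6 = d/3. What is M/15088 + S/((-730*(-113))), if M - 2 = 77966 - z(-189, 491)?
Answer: 1547659699/622304560 ≈ 2.4870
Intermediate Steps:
X(T, d) = -6 + d/3
z(R, c) = R*(-6 + c/3) (z(R, c) = (-6 + c/3)*R = R*(-6 + c/3))
M = 107767 (M = 2 + (77966 - (-189)*(-18 + 491)/3) = 2 + (77966 - (-189)*473/3) = 2 + (77966 - 1*(-29799)) = 2 + (77966 + 29799) = 2 + 107765 = 107767)
M/15088 + S/((-730*(-113))) = 107767/15088 - 384039/((-730*(-113))) = 107767*(1/15088) - 384039/82490 = 107767/15088 - 384039*1/82490 = 107767/15088 - 384039/82490 = 1547659699/622304560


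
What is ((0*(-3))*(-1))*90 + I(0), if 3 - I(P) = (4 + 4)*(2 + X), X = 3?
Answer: -37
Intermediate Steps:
I(P) = -37 (I(P) = 3 - (4 + 4)*(2 + 3) = 3 - 8*5 = 3 - 1*40 = 3 - 40 = -37)
((0*(-3))*(-1))*90 + I(0) = ((0*(-3))*(-1))*90 - 37 = (0*(-1))*90 - 37 = 0*90 - 37 = 0 - 37 = -37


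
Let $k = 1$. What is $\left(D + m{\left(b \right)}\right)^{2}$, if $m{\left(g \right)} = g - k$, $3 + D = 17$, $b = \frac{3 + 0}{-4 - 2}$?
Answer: $\frac{625}{4} \approx 156.25$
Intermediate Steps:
$b = - \frac{1}{2}$ ($b = \frac{3}{-6} = 3 \left(- \frac{1}{6}\right) = - \frac{1}{2} \approx -0.5$)
$D = 14$ ($D = -3 + 17 = 14$)
$m{\left(g \right)} = -1 + g$ ($m{\left(g \right)} = g - 1 = -1 + g$)
$\left(D + m{\left(b \right)}\right)^{2} = \left(14 - \frac{3}{2}\right)^{2} = \left(\frac{25}{2}\right)^{2} = \frac{625}{4}$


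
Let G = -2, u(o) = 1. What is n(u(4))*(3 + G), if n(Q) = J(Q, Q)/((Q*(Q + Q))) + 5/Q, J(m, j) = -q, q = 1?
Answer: 9/2 ≈ 4.5000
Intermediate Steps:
J(m, j) = -1 (J(m, j) = -1*1 = -1)
n(Q) = 5/Q - 1/(2*Q**2) (n(Q) = -1/(Q*(Q + Q)) + 5/Q = -1/(Q*(2*Q)) + 5/Q = -1/(2*Q**2) + 5/Q = 5/Q - 1/(2*Q**2))
n(u(4))*(3 + G) = ((1/2)*(-1 + 10*1)/1**2)*(3 - 2) = ((1/2)*1*(-1 + 10))*1 = ((1/2)*1*9)*1 = (9/2)*1 = 9/2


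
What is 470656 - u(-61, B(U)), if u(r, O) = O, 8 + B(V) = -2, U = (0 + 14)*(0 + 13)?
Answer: 470666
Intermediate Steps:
U = 182 (U = 14*13 = 182)
B(V) = -10 (B(V) = -8 - 2 = -10)
470656 - u(-61, B(U)) = 470656 - 1*(-10) = 470656 + 10 = 470666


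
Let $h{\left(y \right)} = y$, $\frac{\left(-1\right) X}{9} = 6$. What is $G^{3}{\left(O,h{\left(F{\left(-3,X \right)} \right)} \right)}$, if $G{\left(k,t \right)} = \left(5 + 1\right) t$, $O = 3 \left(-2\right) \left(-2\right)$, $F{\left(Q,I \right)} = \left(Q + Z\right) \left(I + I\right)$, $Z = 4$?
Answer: $-272097792$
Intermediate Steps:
$X = -54$ ($X = \left(-9\right) 6 = -54$)
$F{\left(Q,I \right)} = 2 I \left(4 + Q\right)$ ($F{\left(Q,I \right)} = \left(Q + 4\right) \left(I + I\right) = \left(4 + Q\right) 2 I = 2 I \left(4 + Q\right)$)
$O = 12$ ($O = \left(-6\right) \left(-2\right) = 12$)
$G{\left(k,t \right)} = 6 t$
$G^{3}{\left(O,h{\left(F{\left(-3,X \right)} \right)} \right)} = \left(6 \cdot 2 \left(-54\right) \left(4 - 3\right)\right)^{3} = \left(6 \cdot 2 \left(-54\right) 1\right)^{3} = \left(6 \left(-108\right)\right)^{3} = \left(-648\right)^{3} = -272097792$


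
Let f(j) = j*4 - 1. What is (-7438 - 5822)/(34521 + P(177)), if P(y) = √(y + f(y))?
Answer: -457748460/1191698557 + 26520*√221/1191698557 ≈ -0.38378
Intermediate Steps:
f(j) = -1 + 4*j (f(j) = 4*j - 1 = -1 + 4*j)
P(y) = √(-1 + 5*y) (P(y) = √(y + (-1 + 4*y)) = √(-1 + 5*y))
(-7438 - 5822)/(34521 + P(177)) = (-7438 - 5822)/(34521 + √(-1 + 5*177)) = -13260/(34521 + √(-1 + 885)) = -13260/(34521 + √884) = -13260/(34521 + 2*√221)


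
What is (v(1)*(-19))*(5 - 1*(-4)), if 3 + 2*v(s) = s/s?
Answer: 171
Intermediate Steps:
v(s) = -1 (v(s) = -3/2 + (s/s)/2 = -3/2 + (½)*1 = -3/2 + ½ = -1)
(v(1)*(-19))*(5 - 1*(-4)) = (-1*(-19))*(5 - 1*(-4)) = 19*(5 + 4) = 19*9 = 171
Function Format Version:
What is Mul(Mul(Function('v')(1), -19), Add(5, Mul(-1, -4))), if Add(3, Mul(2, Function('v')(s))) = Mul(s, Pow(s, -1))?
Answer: 171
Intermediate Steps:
Function('v')(s) = -1 (Function('v')(s) = Add(Rational(-3, 2), Mul(Rational(1, 2), Mul(s, Pow(s, -1)))) = Add(Rational(-3, 2), Mul(Rational(1, 2), 1)) = Add(Rational(-3, 2), Rational(1, 2)) = -1)
Mul(Mul(Function('v')(1), -19), Add(5, Mul(-1, -4))) = Mul(Mul(-1, -19), Add(5, Mul(-1, -4))) = Mul(19, Add(5, 4)) = Mul(19, 9) = 171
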